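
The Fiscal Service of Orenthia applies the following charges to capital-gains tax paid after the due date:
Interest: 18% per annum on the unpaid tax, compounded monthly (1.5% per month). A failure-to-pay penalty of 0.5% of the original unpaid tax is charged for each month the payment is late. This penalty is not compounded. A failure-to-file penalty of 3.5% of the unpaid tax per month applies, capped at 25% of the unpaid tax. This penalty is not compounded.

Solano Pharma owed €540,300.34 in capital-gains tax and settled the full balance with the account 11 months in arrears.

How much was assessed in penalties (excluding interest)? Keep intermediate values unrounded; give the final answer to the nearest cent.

€164,791.60

Failure-to-file: 11 × 3.5% × €540,300.34 = €208,015.63…, capped at 25% × €540,300.34 = €135,075.09…
Failure-to-pay penalty: 11 × 0.5% × €540,300.34 = €29,716.52…
Total penalty = €135,075.09… + €29,716.52… = €164,791.60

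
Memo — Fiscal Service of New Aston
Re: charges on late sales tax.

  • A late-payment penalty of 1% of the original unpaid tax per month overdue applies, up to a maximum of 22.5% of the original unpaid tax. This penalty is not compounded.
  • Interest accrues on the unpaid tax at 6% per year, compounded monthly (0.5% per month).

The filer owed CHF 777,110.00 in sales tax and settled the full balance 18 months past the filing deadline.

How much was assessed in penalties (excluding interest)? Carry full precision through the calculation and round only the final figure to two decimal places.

Penalty: 18 × 1% × CHF 777,110.00 = CHF 139,879.80 (below the 22.5% cap of CHF 174,849.75)

CHF 139,879.80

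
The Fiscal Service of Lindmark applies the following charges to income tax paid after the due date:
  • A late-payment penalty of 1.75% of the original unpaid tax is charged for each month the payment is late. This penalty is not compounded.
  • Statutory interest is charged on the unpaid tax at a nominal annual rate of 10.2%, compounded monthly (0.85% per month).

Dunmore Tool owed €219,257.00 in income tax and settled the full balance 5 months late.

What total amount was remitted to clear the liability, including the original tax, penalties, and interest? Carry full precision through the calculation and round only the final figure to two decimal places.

Late-payment penalty: 5 × 1.75% × €219,257.00 = €19,184.99…
Interest: €219,257.00 × ((1 + 0.0085)^5 − 1) = €219,257.00 × 0.0432287… = €9,478.1879…
Total = €219,257.00 + €19,184.9875 + €9,478.1879… = €247,920.18

€247,920.18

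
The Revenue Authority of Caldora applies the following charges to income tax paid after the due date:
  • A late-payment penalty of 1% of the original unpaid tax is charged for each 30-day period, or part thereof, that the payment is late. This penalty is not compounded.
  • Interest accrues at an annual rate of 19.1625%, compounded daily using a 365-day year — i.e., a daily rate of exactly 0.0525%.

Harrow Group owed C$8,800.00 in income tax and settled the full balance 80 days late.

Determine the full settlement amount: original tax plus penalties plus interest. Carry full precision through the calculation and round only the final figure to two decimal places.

C$9,441.37

Penalty periods: ⌈80/30⌉ = 3; penalty = 3 × 1% × C$8,800.00 = C$264.00
Interest: C$8,800.00 × ((1 + 0.000525)^80 − 1) = C$8,800.00 × 0.04288298… = C$377.3703…
Total = C$8,800.00 + C$264.0000 + C$377.3703… = C$9,441.37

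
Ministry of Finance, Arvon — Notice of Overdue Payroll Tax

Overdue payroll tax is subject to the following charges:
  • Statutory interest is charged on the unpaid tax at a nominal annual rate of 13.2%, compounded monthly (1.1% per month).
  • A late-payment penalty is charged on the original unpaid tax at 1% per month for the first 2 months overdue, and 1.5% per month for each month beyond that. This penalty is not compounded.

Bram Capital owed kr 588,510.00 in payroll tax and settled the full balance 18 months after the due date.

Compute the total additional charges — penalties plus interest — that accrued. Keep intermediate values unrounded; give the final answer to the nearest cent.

kr 281,099.04

Penalty, months 1–2: 2 × 1% × kr 588,510.00 = kr 11,770.20
Penalty, months 3–18: 16 × 1.5% × kr 588,510.00 = kr 141,242.40
Interest: kr 588,510.00 × ((1 + 0.011)^18 − 1) = kr 588,510.00 × 0.2176453… = kr 128,086.4419…
Penalties + interest = kr 153,012.6000 + kr 128,086.4419… = kr 281,099.04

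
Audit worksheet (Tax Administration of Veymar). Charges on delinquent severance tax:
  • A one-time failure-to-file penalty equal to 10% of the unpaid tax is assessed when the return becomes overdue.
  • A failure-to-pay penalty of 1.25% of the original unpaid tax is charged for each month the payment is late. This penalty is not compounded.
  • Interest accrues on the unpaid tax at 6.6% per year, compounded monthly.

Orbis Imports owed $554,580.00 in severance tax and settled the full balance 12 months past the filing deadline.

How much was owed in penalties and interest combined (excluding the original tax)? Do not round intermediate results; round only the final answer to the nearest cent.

$176,375.05

Failure-to-file penalty: 10% × $554,580.00 = $55,458.00
Failure-to-pay penalty = 1.25% × $554,580.00 × 12 mo = $83,187.00
Interest (6.6%/yr ÷ 12 = 0.55%/month): $554,580.00 × ((1 + 0.0055)^12 − 1) = $37,730.0514…
Penalties + interest = $138,645.0000 + $37,730.0514… = $176,375.05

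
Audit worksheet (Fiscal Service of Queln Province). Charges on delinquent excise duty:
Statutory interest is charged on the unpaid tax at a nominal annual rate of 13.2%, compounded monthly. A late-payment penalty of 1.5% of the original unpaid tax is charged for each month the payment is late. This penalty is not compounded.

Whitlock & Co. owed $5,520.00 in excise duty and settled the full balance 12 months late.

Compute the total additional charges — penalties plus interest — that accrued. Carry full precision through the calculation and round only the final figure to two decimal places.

$1,767.98

Late-payment penalty = 1.5% × $5,520.00 × 12 mo = $993.60
Interest (13.2%/yr ÷ 12 = 1.1%/month): $5,520.00 × ((1 + 0.011)^12 − 1) = $774.3798…
Penalties + interest = $993.6000 + $774.3798… = $1,767.98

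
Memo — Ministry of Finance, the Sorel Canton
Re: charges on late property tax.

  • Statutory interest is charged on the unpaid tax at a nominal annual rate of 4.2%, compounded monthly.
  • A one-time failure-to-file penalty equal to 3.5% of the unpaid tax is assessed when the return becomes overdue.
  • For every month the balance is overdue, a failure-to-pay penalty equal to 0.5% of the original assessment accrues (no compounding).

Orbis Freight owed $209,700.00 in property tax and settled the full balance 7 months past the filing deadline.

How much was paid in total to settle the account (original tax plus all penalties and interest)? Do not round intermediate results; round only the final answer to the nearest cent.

$229,570.91

Failure-to-file penalty: 3.5% × $209,700.00 = $7,339.50
Failure-to-pay penalty: 7 × 0.5% × $209,700.00 = $7,339.50
Interest (4.2%/yr ÷ 12 = 0.35%/month): $209,700.00 × ((1 + 0.0035)^7 − 1) = $5,191.9111…
Total = $209,700.00 + $14,679.0000 + $5,191.9111… = $229,570.91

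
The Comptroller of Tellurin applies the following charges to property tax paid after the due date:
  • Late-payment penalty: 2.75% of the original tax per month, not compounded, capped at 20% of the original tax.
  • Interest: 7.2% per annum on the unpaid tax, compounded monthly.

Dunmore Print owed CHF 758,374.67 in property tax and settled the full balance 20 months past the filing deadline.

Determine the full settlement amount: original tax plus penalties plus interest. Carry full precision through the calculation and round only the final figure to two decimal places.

Penalty (uncapped): 20 × 2.75% × CHF 758,374.67 = CHF 417,106.07…; cap = 20% × CHF 758,374.67 = CHF 151,674.93… → penalty = CHF 151,674.93…
Interest (7.2%/yr ÷ 12 = 0.6%/month): CHF 758,374.67 × ((1 + 0.006)^20 − 1) = CHF 96,383.8401…
Total = CHF 758,374.67 + CHF 151,674.9340 + CHF 96,383.8401… = CHF 1,006,433.44

CHF 1,006,433.44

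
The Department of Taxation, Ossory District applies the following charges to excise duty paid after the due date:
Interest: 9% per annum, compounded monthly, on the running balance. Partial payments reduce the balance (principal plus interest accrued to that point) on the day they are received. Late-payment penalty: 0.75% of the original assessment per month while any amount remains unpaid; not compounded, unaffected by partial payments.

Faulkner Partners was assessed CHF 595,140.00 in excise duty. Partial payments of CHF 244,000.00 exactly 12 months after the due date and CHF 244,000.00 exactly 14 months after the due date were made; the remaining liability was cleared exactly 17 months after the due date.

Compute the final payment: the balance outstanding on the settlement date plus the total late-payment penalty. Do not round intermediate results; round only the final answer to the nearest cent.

CHF 248,809.26

Monthly rate = 9% ÷ 12 = 0.75%
Balance at month 12: CHF 595,140.0000 × (1 + 0.0075)^12 = CHF 650,968.2371…
After CHF 244,000.00 payment: CHF 650,968.2371… − CHF 244,000.00 = CHF 406,968.2371…
Balance at month 14: CHF 406,968.2371… × (1 + 0.0075)^2 = CHF 413,095.6526…
After CHF 244,000.00 payment: CHF 413,095.6526… − CHF 244,000.00 = CHF 169,095.6526…
Balance at month 17: CHF 169,095.6526… × (1 + 0.0075)^3 = CHF 172,928.9110…
Penalty: 17 × 0.75% × CHF 595,140.00 = CHF 75,880.35
Final settlement = outstanding balance + penalty = CHF 172,928.9110… + CHF 75,880.35 = CHF 248,809.26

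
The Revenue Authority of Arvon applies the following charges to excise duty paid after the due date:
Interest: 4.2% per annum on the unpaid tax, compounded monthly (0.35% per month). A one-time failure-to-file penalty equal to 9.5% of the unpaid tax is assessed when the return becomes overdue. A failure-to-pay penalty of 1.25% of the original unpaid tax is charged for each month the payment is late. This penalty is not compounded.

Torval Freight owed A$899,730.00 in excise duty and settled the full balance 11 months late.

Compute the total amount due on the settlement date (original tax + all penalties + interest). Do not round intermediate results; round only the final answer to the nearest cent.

A$1,144,169.43

Failure-to-file penalty: 9.5% × A$899,730.00 = A$85,474.35
Failure-to-pay penalty = 1.25% × A$899,730.00 × 11 mo = A$123,712.88…
Interest: A$899,730.00 × ((1 + 0.0035)^11 − 1) = A$899,730.00 × 0.0391809… = A$35,252.2079…
Total = A$899,730.00 + A$209,187.2250 + A$35,252.2079… = A$1,144,169.43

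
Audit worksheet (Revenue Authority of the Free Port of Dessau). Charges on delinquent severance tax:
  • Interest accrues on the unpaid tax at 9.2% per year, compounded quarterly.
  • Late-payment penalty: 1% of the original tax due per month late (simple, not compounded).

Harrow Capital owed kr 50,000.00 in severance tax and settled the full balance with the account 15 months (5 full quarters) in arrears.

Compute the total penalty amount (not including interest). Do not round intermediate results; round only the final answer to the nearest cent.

kr 7,500.00

Late-payment penalty = 1% × kr 50,000.00 × 15 mo = kr 7,500.00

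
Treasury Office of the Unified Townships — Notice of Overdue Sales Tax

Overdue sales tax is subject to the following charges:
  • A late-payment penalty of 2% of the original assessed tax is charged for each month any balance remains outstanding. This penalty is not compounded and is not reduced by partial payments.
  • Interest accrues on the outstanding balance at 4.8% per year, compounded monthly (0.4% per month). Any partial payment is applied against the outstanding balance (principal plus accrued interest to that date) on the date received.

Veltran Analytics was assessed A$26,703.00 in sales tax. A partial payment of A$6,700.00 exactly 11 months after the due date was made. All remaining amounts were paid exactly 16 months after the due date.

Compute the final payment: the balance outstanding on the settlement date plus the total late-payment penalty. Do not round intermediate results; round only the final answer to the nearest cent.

A$30,174.12

Balance at month 11: A$26,703.0000 × (1 + 0.004)^11 = A$27,901.7149…
After A$6,700.00 payment: A$27,901.7149… − A$6,700.00 = A$21,201.7149…
Balance at month 16: A$21,201.7149… × (1 + 0.004)^5 = A$21,629.1551…
Penalty: 16 × 2% × A$26,703.00 = A$8,544.96
Final settlement = outstanding balance + penalty = A$21,629.1551… + A$8,544.96 = A$30,174.12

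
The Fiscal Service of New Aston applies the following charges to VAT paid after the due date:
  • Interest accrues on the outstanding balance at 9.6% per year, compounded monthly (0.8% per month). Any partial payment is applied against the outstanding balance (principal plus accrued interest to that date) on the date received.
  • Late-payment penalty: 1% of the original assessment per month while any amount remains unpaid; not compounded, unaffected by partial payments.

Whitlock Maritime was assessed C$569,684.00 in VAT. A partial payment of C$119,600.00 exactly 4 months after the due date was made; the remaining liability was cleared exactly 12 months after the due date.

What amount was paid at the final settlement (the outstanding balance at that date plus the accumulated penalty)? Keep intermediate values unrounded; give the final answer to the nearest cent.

Balance at month 4: C$569,684.0000 × (1 + 0.008)^4 = C$588,133.8157…
After C$119,600.00 payment: C$588,133.8157… − C$119,600.00 = C$468,533.8157…
Balance at month 12: C$468,533.8157… × (1 + 0.008)^8 = C$499,373.1615…
Penalty: 12 × 1% × C$569,684.00 = C$68,362.08
Final settlement = outstanding balance + penalty = C$499,373.1615… + C$68,362.08 = C$567,735.24

C$567,735.24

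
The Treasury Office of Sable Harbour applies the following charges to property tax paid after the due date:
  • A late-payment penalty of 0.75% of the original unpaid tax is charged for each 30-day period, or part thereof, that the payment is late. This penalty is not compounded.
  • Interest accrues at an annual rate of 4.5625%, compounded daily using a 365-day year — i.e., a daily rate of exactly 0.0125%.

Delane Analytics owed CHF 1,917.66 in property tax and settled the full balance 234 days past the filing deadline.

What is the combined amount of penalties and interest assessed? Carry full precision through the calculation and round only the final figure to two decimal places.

CHF 171.98

Penalty periods: ⌈234/30⌉ = 8; penalty = 8 × 0.75% × CHF 1,917.66 = CHF 115.06…
Interest: CHF 1,917.66 × ((1 + 0.000125)^234 − 1) = CHF 1,917.66 × 0.02968010… = CHF 56.9163…
Penalties + interest = CHF 115.0596 + CHF 56.9163… = CHF 171.98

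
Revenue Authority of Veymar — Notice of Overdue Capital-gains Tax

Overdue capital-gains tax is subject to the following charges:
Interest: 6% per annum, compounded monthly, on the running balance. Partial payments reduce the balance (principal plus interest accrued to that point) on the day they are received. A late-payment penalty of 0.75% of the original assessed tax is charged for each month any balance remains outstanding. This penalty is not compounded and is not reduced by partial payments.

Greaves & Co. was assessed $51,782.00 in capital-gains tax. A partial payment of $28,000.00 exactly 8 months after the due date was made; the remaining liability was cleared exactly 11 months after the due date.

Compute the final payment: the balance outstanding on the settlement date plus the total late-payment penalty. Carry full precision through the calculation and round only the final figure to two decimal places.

Monthly rate = 6% ÷ 12 = 0.5%
Balance at month 8: $51,782.0000 × (1 + 0.005)^8 = $53,889.8921…
After $28,000.00 payment: $53,889.8921… − $28,000.00 = $25,889.8921…
Balance at month 11: $25,889.8921… × (1 + 0.005)^3 = $26,280.1855…
Penalty: 11 × 0.75% × $51,782.00 = $4,272.02…
Final settlement = outstanding balance + penalty = $26,280.1855… + $4,272.02… = $30,552.20

$30,552.20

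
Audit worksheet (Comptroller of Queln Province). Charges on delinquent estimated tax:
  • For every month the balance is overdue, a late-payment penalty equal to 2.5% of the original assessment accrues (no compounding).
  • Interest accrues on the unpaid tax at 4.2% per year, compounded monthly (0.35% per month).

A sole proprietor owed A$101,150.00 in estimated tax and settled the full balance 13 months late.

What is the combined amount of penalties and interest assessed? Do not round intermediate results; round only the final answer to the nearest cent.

Late-payment penalty = 2.5% × A$101,150.00 × 13 mo = A$32,873.75
Interest: A$101,150.00 × ((1 + 0.0035)^13 − 1) = A$101,150.00 × 0.0464679… = A$4,700.2251…
Penalties + interest = A$32,873.7500 + A$4,700.2251… = A$37,573.98

A$37,573.98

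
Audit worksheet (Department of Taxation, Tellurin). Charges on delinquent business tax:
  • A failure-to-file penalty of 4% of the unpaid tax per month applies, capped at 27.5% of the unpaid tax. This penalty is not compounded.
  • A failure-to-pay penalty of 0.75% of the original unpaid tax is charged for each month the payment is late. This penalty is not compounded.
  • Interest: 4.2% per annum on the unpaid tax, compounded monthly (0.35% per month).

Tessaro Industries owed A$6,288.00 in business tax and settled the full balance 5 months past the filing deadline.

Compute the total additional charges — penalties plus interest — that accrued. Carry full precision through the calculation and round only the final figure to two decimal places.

Failure-to-file: 5 × 4% × A$6,288.00 = A$1,257.60 (under the 27.5% cap)
Failure-to-pay penalty: 5 × 0.75% × A$6,288.00 = A$235.80
Interest: A$6,288.00 × ((1 + 0.0035)^5 − 1) = A$6,288.00 × 0.0176229… = A$110.8130…
Penalties + interest = A$1,493.4000 + A$110.8130… = A$1,604.21

A$1,604.21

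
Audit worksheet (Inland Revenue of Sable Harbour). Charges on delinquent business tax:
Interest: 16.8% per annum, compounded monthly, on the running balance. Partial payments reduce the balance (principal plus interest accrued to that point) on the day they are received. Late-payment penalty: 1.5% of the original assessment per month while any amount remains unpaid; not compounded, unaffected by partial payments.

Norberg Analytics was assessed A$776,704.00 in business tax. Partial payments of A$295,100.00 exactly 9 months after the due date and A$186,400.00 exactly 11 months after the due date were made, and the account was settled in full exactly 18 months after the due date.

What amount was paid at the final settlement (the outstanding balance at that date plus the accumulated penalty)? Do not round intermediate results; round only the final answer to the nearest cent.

A$667,382.53

Monthly rate = 16.8% ÷ 12 = 1.4%
Balance at month 9: A$776,704.0000 × (1 + 0.014)^9 = A$880,231.9673…
After A$295,100.00 payment: A$880,231.9673… − A$295,100.00 = A$585,131.9673…
Balance at month 11: A$585,131.9673… × (1 + 0.014)^2 = A$601,630.3482…
After A$186,400.00 payment: A$601,630.3482… − A$186,400.00 = A$415,230.3482…
Balance at month 18: A$415,230.3482… × (1 + 0.014)^7 = A$457,672.4522…
Penalty: 18 × 1.5% × A$776,704.00 = A$209,710.08
Final settlement = outstanding balance + penalty = A$457,672.4522… + A$209,710.08 = A$667,382.53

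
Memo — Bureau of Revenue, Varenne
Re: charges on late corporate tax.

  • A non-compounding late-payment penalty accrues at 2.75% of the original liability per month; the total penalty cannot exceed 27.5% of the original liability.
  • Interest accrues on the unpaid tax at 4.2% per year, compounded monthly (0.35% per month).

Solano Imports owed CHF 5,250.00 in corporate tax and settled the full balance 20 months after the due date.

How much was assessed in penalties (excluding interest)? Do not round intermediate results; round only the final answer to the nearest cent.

CHF 1,443.75

Penalty (uncapped): 20 × 2.75% × CHF 5,250.00 = CHF 2,887.50; cap = 27.5% × CHF 5,250.00 = CHF 1,443.75 → penalty = CHF 1,443.75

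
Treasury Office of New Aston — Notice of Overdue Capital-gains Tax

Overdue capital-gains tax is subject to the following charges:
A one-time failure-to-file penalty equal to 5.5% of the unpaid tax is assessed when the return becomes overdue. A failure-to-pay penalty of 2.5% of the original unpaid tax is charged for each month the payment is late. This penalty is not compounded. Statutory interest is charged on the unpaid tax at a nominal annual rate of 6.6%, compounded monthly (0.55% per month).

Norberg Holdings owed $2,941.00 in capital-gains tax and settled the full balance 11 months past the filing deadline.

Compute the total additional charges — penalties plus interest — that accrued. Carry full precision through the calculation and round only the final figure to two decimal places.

$1,153.44

Failure-to-file penalty: 5.5% × $2,941.00 = $161.76…
Failure-to-pay penalty: 11 × 2.5% × $2,941.00 = $808.78…
Interest: $2,941.00 × ((1 + 0.0055)^11 − 1) = $2,941.00 × 0.0621915… = $182.9052…
Penalties + interest = $970.5300 + $182.9052… = $1,153.44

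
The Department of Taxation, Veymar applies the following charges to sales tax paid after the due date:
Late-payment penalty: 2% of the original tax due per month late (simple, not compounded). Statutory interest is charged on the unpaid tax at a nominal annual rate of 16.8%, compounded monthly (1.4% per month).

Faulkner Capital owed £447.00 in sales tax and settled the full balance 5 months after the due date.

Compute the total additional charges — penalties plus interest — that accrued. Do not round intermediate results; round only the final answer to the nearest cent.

£76.88

Late-payment penalty = 2% × £447.00 × 5 mo = £44.70
Interest: £447.00 × ((1 + 0.014)^5 − 1) = £447.00 × 0.0719876… = £32.1785…
Penalties + interest = £44.7000 + £32.1785… = £76.88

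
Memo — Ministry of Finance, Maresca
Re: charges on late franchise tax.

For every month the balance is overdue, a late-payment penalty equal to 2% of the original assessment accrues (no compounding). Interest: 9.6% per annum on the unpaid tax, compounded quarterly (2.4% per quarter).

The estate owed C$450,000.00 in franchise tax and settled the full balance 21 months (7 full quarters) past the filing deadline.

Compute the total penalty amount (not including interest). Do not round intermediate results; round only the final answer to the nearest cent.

C$189,000.00

Late-payment penalty = 2% × C$450,000.00 × 21 mo = C$189,000.00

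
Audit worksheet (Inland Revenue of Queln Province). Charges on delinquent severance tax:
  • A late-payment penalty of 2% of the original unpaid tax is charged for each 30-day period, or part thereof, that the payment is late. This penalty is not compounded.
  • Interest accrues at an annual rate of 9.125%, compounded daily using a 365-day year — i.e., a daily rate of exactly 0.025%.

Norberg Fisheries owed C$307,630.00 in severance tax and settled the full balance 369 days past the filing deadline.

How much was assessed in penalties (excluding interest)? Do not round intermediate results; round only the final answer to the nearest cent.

C$79,983.80

Penalty periods: ⌈369/30⌉ = 13; penalty = 13 × 2% × C$307,630.00 = C$79,983.80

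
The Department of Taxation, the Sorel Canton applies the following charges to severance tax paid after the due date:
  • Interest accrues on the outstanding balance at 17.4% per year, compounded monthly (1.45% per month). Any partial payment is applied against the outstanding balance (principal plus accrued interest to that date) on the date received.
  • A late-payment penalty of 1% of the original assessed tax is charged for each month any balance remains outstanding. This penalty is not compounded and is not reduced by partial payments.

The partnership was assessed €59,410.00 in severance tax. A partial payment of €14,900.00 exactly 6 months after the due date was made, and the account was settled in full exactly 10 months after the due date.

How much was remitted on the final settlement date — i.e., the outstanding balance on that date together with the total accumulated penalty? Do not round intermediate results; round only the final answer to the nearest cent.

€58,766.66

Balance at month 6: €59,410.0000 × (1 + 0.0145)^6 = €64,769.6963…
After €14,900.00 payment: €64,769.6963… − €14,900.00 = €49,869.6963…
Balance at month 10: €49,869.6963… × (1 + 0.0145)^4 = €52,825.6596…
Penalty: 10 × 1% × €59,410.00 = €5,941.00
Final settlement = outstanding balance + penalty = €52,825.6596… + €5,941.00 = €58,766.66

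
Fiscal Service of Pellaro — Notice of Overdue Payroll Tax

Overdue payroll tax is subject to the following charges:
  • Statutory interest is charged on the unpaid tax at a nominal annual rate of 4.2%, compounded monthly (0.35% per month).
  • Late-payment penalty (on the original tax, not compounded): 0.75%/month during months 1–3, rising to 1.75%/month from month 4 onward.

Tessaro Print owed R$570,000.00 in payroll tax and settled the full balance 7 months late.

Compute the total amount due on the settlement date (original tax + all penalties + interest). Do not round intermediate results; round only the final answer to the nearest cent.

R$636,837.49

Penalty, months 1–3: 3 × 0.75% × R$570,000.00 = R$12,825.00
Penalty, months 4–7: 4 × 1.75% × R$570,000.00 = R$39,900.00
Interest: R$570,000.00 × ((1 + 0.0035)^7 − 1) = R$570,000.00 × 0.0247588… = R$14,112.4909…
Total = R$570,000.00 + R$52,725.0000 + R$14,112.4909… = R$636,837.49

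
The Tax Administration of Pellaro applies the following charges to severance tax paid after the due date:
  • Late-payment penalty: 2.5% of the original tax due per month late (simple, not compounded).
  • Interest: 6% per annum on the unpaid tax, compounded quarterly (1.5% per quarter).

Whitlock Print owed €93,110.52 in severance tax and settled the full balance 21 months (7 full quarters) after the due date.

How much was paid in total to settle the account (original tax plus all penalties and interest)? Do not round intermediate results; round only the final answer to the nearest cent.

€152,221.26

Late-payment penalty = 2.5% × €93,110.52 × 21 mo = €48,883.02…
Interest: €93,110.52 × ((1 + 0.015)^7 − 1) = €93,110.52 × 0.1098449… = €10,227.7170…
Total = €93,110.52 + €48,883.0230 + €10,227.7170… = €152,221.26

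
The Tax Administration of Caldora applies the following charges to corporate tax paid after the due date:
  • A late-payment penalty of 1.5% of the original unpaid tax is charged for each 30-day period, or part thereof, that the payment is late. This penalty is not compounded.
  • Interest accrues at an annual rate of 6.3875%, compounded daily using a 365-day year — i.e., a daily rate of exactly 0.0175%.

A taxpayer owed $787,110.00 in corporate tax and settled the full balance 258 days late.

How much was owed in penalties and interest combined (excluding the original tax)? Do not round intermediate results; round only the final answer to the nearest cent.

$142,609.10

Penalty periods: ⌈258/30⌉ = 9; penalty = 9 × 1.5% × $787,110.00 = $106,259.85
Interest: $787,110.00 × ((1 + 0.000175)^258 − 1) = $787,110.00 × 0.04618064… = $36,349.2461…
Penalties + interest = $106,259.8500 + $36,349.2461… = $142,609.10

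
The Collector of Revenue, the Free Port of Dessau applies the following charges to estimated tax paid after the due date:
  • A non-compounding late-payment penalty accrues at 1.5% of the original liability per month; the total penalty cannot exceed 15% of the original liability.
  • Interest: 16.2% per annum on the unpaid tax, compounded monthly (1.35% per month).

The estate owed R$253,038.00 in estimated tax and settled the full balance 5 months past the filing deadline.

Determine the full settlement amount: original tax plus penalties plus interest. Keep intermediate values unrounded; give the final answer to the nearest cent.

Penalty: 5 × 1.5% × R$253,038.00 = R$18,977.85 (below the 15% cap of R$37,955.70)
Interest: R$253,038.00 × ((1 + 0.0135)^5 − 1) = R$253,038.00 × 0.0693473… = R$17,547.4946…
Total = R$253,038.00 + R$18,977.8500 + R$17,547.4946… = R$289,563.34

R$289,563.34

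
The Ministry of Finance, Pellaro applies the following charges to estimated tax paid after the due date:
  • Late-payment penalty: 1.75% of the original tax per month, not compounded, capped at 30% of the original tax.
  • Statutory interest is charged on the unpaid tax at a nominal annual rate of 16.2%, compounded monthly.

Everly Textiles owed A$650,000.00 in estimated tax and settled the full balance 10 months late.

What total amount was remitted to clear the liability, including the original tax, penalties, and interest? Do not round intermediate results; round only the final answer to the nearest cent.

A$857,027.33

Penalty: 10 × 1.75% × A$650,000.00 = A$113,750.00 (below the 30% cap of A$195,000.00)
Interest (16.2%/yr ÷ 12 = 1.35%/month): A$650,000.00 × ((1 + 0.0135)^10 − 1) = A$93,277.3299…
Total = A$650,000.00 + A$113,750.0000 + A$93,277.3299… = A$857,027.33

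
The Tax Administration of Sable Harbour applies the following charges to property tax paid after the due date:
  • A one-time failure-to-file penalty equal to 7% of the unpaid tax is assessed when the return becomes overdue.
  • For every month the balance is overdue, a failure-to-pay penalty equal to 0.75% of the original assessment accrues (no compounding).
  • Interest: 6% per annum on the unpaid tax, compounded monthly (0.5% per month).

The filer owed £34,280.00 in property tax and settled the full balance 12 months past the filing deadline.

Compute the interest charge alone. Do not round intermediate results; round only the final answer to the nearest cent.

Interest: £34,280.00 × ((1 + 0.005)^12 − 1) = £34,280.00 × 0.0616778… = £2,114.3154…

£2,114.32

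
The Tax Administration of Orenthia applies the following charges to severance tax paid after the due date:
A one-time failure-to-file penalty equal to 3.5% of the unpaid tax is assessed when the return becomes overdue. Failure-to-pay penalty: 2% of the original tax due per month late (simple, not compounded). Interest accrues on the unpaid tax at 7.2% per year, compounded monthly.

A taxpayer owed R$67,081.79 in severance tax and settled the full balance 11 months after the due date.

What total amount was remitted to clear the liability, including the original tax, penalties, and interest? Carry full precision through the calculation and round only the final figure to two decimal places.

Failure-to-file penalty: 3.5% × R$67,081.79 = R$2,347.86…
Failure-to-pay penalty = 2% × R$67,081.79 × 11 mo = R$14,757.99…
Interest (7.2%/yr ÷ 12 = 0.6%/month): R$67,081.79 × ((1 + 0.006)^11 − 1) = R$4,562.6398…
Total = R$67,081.79 + R$17,105.8565… + R$4,562.6398… = R$88,750.29

R$88,750.29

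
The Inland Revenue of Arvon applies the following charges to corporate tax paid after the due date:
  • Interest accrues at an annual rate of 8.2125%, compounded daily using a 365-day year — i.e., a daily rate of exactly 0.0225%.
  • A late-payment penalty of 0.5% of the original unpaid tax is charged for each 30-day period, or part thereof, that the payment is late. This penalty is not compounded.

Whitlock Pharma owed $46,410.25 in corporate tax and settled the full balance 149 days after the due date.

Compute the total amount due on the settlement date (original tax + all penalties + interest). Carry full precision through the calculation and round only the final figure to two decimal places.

$49,152.60

Penalty periods: ⌈149/30⌉ = 5; penalty = 5 × 0.5% × $46,410.25 = $1,160.26…
Interest: $46,410.25 × ((1 + 0.000225)^149 − 1) = $46,410.25 × 0.03408940… = $1,582.0974…
Total = $46,410.25 + $1,160.2563… + $1,582.0974… = $49,152.60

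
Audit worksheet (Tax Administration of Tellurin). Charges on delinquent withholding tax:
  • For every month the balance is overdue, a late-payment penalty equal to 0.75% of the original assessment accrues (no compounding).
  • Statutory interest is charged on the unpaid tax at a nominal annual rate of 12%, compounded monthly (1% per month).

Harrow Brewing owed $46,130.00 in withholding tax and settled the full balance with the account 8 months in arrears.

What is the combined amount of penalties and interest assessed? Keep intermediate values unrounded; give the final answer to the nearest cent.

Late-payment penalty: 8 × 0.75% × $46,130.00 = $2,767.80
Interest: $46,130.00 × ((1 + 0.01)^8 − 1) = $46,130.00 × 0.0828567… = $3,822.1798…
Penalties + interest = $2,767.8000 + $3,822.1798… = $6,589.98

$6,589.98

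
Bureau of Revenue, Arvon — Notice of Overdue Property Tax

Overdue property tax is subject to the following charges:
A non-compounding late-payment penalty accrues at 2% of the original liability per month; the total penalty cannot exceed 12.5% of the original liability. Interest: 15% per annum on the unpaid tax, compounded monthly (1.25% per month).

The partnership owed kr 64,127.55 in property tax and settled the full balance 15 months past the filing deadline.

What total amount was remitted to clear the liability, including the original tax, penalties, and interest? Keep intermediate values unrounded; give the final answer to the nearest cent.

kr 85,278.69

Penalty (uncapped): 15 × 2% × kr 64,127.55 = kr 19,238.27…; cap = 12.5% × kr 64,127.55 = kr 8,015.94… → penalty = kr 8,015.94…
Interest: kr 64,127.55 × ((1 + 0.0125)^15 − 1) = kr 64,127.55 × 0.2048292… = kr 13,135.1937…
Total = kr 64,127.55 + kr 8,015.9438… + kr 13,135.1937… = kr 85,278.69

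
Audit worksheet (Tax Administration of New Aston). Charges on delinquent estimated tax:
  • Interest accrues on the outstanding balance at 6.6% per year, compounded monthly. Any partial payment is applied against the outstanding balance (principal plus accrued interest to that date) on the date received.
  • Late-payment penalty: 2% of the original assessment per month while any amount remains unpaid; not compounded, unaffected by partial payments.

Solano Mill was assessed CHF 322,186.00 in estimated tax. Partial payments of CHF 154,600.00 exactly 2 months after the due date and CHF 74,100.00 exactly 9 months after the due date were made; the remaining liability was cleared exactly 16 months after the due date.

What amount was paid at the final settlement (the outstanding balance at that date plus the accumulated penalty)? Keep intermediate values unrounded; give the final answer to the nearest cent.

CHF 210,898.35

Monthly rate = 6.6% ÷ 12 = 0.55%
Balance at month 2: CHF 322,186.0000 × (1 + 0.0055)^2 = CHF 325,739.7921…
After CHF 154,600.00 payment: CHF 325,739.7921… − CHF 154,600.00 = CHF 171,139.7921…
Balance at month 9: CHF 171,139.7921… × (1 + 0.0055)^7 = CHF 177,838.3927…
After CHF 74,100.00 payment: CHF 177,838.3927… − CHF 74,100.00 = CHF 103,738.3927…
Balance at month 16: CHF 103,738.3927… × (1 + 0.0055)^7 = CHF 107,798.8281…
Penalty: 16 × 2% × CHF 322,186.00 = CHF 103,099.52
Final settlement = outstanding balance + penalty = CHF 107,798.8281… + CHF 103,099.52 = CHF 210,898.35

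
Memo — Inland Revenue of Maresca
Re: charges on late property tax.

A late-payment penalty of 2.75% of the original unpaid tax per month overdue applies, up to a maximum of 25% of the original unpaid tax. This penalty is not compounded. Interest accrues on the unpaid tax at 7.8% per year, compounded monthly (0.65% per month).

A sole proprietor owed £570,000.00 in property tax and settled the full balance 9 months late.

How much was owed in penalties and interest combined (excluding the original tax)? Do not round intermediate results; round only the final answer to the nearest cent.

Penalty: 9 × 2.75% × £570,000.00 = £141,075.00 (below the 25% cap of £142,500.00)
Interest: £570,000.00 × ((1 + 0.0065)^9 − 1) = £570,000.00 × 0.0600443… = £34,225.2481…
Penalties + interest = £141,075.0000 + £34,225.2481… = £175,300.25

£175,300.25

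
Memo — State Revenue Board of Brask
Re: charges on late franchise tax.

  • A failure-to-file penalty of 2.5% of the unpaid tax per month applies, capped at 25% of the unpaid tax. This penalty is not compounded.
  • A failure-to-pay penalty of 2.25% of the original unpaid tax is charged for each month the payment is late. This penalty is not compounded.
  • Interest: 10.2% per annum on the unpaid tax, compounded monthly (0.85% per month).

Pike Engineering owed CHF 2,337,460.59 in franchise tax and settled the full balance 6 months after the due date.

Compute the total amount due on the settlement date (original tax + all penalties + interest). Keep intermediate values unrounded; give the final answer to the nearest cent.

CHF 3,125,409.46

Failure-to-file: 6 × 2.5% × CHF 2,337,460.59 = CHF 350,619.09… (under the 25% cap)
Failure-to-pay penalty: 6 × 2.25% × CHF 2,337,460.59 = CHF 315,557.18…
Interest: CHF 2,337,460.59 × ((1 + 0.0085)^6 − 1) = CHF 2,337,460.59 × 0.0520961… = CHF 121,772.6065…
Total = CHF 2,337,460.59 + CHF 666,176.2682… + CHF 121,772.6065… = CHF 3,125,409.46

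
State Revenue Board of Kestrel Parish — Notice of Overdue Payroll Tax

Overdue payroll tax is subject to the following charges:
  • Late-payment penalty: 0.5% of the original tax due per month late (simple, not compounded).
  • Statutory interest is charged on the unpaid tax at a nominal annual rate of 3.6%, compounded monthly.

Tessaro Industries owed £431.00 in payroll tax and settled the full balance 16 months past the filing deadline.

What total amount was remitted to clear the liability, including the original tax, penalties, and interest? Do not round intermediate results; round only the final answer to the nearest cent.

£486.64

Late-payment penalty = 0.5% × £431.00 × 16 mo = £34.48
Interest (3.6%/yr ÷ 12 = 0.3%/month): £431.00 × ((1 + 0.003)^16 − 1) = £21.1601…
Total = £431.00 + £34.4800 + £21.1601… = £486.64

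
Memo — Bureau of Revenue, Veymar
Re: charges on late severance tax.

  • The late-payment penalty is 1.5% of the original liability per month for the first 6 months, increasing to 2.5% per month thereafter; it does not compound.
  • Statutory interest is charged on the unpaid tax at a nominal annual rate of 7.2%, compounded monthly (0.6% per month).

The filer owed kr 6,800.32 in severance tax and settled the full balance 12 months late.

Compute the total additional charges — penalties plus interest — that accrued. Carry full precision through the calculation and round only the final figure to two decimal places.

kr 2,138.18

Penalty, months 1–6: 6 × 1.5% × kr 6,800.32 = kr 612.03…
Penalty, months 7–12: 6 × 2.5% × kr 6,800.32 = kr 1,020.05…
Interest: kr 6,800.32 × ((1 + 0.006)^12 − 1) = kr 6,800.32 × 0.0744242… = kr 506.1082…
Penalties + interest = kr 1,632.0768 + kr 506.1082… = kr 2,138.18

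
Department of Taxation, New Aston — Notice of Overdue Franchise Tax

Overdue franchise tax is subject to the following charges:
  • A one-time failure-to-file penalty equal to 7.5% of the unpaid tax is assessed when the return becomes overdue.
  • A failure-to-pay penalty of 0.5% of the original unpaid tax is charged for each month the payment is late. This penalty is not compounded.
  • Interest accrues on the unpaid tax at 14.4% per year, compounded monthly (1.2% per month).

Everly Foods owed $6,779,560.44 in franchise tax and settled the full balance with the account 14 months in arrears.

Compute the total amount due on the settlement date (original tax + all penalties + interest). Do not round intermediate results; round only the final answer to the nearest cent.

Failure-to-file penalty: 7.5% × $6,779,560.44 = $508,467.03…
Failure-to-pay penalty = 0.5% × $6,779,560.44 × 14 mo = $474,569.23…
Interest: $6,779,560.44 × ((1 + 0.012)^14 − 1) = $6,779,560.44 × 0.1817543… = $1,232,213.9637…
Total = $6,779,560.44 + $983,036.2638 + $1,232,213.9637… = $8,994,810.67

$8,994,810.67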